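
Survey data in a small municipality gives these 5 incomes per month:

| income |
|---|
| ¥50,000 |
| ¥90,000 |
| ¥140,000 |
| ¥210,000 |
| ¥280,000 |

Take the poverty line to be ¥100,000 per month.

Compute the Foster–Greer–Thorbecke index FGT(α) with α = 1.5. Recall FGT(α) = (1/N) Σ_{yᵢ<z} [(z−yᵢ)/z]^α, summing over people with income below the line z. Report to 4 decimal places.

0.0770

Below the line: ¥50,000, ¥90,000 (q = 2 of N = 5).
Relative gaps: (100000−50000)/100000 = 0.5000; (100000−90000)/100000 = 0.1000.
Raised to α = 1.5: 0.35355; 0.03162.
Sum = 0.385176; FGT(1.5) = 0.385176 / 5 = 0.0770.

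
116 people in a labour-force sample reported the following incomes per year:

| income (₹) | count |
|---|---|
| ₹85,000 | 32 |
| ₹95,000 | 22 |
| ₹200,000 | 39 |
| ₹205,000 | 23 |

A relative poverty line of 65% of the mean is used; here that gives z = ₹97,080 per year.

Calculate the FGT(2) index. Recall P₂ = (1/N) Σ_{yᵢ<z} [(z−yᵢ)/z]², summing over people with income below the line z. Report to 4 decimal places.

Incomes under z: 32×₹85,000, 22×₹95,000 (q = 54 of N = 116).
Relative gaps: (97080−85000)/97080 = 0.1244 (×32); (97080−95000)/97080 = 0.0214 (×22).
Squared: 0.0155 (×32); 0.0005 (×22).
Sum = 0.505577; P₂ = 0.505577 / 116 = 0.0044.

0.0044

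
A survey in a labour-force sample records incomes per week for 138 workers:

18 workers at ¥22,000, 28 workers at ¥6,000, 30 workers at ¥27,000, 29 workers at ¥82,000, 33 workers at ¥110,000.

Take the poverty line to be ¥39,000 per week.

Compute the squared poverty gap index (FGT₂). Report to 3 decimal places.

Incomes under z: 28×¥6,000, 18×¥22,000, 30×¥27,000 (q = 76 of N = 138).
Relative gaps: (39000−6000)/39000 = 0.8462 (×28); (39000−22000)/39000 = 0.4359 (×18); (39000−27000)/39000 = 0.3077 (×30).
Squared: 0.7160 (×28); 0.1900 (×18); 0.0947 (×30).
Sum = 26.307692; P₂ = 26.307692 / 138 = 0.191.

0.191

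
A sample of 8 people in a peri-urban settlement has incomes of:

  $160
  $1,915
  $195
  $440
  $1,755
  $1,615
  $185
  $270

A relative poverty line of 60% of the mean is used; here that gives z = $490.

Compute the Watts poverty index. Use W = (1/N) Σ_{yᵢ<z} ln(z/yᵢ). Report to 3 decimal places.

Below the line: $160, $185, $195, $270, $440 (q = 5 of N = 8).
ln(z/y) terms: ln(490/160) = 1.1192; ln(490/185) = 0.9740; ln(490/195) = 0.9214; ln(490/270) = 0.5960; ln(490/440) = 0.1076.
W = 3.718301 / 8 = 0.465.

0.465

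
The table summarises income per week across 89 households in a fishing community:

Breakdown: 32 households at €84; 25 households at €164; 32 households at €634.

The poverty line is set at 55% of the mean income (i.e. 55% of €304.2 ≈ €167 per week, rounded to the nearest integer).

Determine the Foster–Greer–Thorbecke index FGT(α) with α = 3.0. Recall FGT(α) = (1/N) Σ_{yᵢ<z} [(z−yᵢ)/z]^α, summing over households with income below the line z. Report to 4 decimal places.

Below z: 32×€84, 25×€164 (q = 57 of N = 89).
Shortfall ratios: (167−84)/167 = 0.4970 (×32); (167−164)/167 = 0.0180 (×25).
Raised to α = 3.0: 0.12277 (×32); 0.00001 (×25).
Sum = 3.928718; FGT(3.0) = 3.928718 / 89 = 0.0441.

0.0441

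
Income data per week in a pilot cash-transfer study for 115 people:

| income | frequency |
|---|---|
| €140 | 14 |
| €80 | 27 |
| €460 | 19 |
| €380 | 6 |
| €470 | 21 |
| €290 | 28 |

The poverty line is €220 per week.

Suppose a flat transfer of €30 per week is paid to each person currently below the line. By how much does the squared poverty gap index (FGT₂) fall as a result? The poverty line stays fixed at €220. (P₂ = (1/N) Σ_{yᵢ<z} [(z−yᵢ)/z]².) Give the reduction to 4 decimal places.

Before: below the line — 27×€80, 14×€140; squared poverty gap index (FGT₂) = 0.111175.
After the €30 transfer: below the line — 27×€110, 14×€170; squared poverty gap index (FGT₂) = 0.064984.
Reduction = 0.111175 − 0.064984 = 0.0462.

0.0462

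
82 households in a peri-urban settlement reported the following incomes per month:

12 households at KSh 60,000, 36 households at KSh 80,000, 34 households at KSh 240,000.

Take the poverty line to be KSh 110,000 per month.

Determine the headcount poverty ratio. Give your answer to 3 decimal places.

0.585

48 of the 82 households have income below KSh 110,000.
H = 48/82 = 0.585.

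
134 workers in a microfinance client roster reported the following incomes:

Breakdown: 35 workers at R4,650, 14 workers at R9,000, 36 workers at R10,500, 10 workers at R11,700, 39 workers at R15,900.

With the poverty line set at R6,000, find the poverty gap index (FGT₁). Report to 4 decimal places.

0.0588

Poor units: 35×R4,650 (q = 35 of N = 134).
Gap ratios (z−y)/z: (6000−4650)/6000 = 0.2250 (×35).
Sum of shortfalls = 7.875000; P₁ averages over all N: 7.875000 / 134 = 0.0588.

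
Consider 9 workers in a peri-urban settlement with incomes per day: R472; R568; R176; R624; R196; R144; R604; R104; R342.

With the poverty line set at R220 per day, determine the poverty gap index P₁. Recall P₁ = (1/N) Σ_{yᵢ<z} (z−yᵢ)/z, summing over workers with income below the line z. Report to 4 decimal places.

Below z: R104, R144, R176, R196 (q = 4 of N = 9).
Gap ratios (z−y)/z: (220−104)/220 = 0.5273; (220−144)/220 = 0.3455; (220−176)/220 = 0.2000; (220−196)/220 = 0.1091.
Sum of shortfalls = 1.181818; P₁ averages over all N: 1.181818 / 9 = 0.1313.

0.1313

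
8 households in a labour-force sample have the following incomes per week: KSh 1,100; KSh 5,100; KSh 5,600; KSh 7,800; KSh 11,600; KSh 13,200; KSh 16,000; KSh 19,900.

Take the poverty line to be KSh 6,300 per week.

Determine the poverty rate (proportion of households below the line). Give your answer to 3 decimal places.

0.375

3 of the 8 households have income below KSh 6,300.
H = 3/8 = 0.375.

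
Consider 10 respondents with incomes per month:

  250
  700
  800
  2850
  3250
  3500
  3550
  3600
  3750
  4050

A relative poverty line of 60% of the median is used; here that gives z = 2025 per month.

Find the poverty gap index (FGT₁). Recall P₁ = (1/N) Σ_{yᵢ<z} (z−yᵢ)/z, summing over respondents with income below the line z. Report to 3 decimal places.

Poor units: 250, 700, 800 (q = 3 of N = 10).
Relative gaps: (2025−250)/2025 = 0.8765; (2025−700)/2025 = 0.6543; (2025−800)/2025 = 0.6049.
Sum of shortfalls = 2.135802; P₁ averages over all N: 2.135802 / 10 = 0.214.

0.214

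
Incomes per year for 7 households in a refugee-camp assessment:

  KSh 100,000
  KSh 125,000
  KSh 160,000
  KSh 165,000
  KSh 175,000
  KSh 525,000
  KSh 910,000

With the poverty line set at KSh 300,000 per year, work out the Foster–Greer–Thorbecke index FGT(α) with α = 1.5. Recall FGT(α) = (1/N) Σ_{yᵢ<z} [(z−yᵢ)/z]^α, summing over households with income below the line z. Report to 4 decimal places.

Below z: KSh 100,000, KSh 125,000, KSh 160,000, KSh 165,000, KSh 175,000 (q = 5 of N = 7).
Relative gaps: (300000−100000)/300000 = 0.6667; (300000−125000)/300000 = 0.5833; (300000−160000)/300000 = 0.4667; (300000−165000)/300000 = 0.4500; (300000−175000)/300000 = 0.4167.
Raised to α = 1.5: 0.54433; 0.44553; 0.31879; 0.30187; 0.26896.
Sum = 1.879480; FGT(1.5) = 1.879480 / 7 = 0.2685.

0.2685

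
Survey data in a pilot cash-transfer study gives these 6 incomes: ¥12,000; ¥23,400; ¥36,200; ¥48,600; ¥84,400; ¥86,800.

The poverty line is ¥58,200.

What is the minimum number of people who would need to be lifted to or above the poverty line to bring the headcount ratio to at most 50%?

Currently q = 4 of N = 6 are below the line (H = 0.667).
A headcount ratio of at most 50% allows at most ⌊0.50 × 6⌋ = 3 poor people.
So at least 4 − 3 = 1 must be lifted.

1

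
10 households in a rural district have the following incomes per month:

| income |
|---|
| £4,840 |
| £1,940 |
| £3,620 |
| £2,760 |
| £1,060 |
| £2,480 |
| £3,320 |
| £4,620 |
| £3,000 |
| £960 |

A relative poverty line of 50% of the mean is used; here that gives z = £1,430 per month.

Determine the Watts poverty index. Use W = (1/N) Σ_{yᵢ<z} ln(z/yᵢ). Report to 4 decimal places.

0.0698

Below z: £960, £1,060 (q = 2 of N = 10).
Log gaps: ln(1430/960) = 0.3985; ln(1430/1060) = 0.2994.
W = 0.697902 / 10 = 0.0698.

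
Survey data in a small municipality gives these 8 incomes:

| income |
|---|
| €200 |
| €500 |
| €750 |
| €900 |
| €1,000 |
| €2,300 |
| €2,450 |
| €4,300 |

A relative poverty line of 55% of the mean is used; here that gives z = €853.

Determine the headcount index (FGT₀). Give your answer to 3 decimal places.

0.375

3 of the 8 people have income below €853.
H = 3/8 = 0.375.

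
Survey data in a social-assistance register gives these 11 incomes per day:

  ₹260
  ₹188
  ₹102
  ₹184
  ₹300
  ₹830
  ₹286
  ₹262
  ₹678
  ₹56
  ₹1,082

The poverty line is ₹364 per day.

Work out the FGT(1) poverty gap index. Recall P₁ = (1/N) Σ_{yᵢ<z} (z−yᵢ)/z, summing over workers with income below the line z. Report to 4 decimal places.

0.3182

Below z: ₹56, ₹102, ₹184, ₹188, ₹260, ₹262, ₹286, ₹300 (q = 8 of N = 11).
Gap ratios (z−y)/z: (364−56)/364 = 0.8462; (364−102)/364 = 0.7198; (364−184)/364 = 0.4945; (364−188)/364 = 0.4835; (364−260)/364 = 0.2857; (364−262)/364 = 0.2802; (364−286)/364 = 0.2143; (364−300)/364 = 0.1758.
Sum of shortfalls = 3.500000; P₁ averages over all N: 3.500000 / 11 = 0.3182.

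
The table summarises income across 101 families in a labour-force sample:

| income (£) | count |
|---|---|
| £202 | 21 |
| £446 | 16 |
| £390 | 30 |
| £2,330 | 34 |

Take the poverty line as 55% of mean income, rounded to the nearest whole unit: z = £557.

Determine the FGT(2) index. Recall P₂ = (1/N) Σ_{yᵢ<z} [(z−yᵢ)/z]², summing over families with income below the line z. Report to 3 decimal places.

0.117

Below z: 21×£202, 30×£390, 16×£446 (q = 67 of N = 101).
Gap ratios (z−y)/z: (557−202)/557 = 0.6373 (×21); (557−390)/557 = 0.2998 (×30); (557−446)/557 = 0.1993 (×16).
Squared: 0.4062 (×21); 0.0899 (×30); 0.0397 (×16).
Sum = 11.862507; P₂ = 11.862507 / 101 = 0.117.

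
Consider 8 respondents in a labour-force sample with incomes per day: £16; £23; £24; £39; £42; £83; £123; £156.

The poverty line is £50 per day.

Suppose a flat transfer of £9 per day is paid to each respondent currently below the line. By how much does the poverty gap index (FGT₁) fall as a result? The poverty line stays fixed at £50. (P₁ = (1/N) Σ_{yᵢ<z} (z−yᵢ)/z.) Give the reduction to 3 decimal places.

Before: below the line — £16, £23, £24, £39, £42; poverty gap index (FGT₁) = 0.26500.
After the £9 transfer: below the line — £25, £32, £33, £48; poverty gap index (FGT₁) = 0.15500.
Reduction = 0.26500 − 0.15500 = 0.110.

0.110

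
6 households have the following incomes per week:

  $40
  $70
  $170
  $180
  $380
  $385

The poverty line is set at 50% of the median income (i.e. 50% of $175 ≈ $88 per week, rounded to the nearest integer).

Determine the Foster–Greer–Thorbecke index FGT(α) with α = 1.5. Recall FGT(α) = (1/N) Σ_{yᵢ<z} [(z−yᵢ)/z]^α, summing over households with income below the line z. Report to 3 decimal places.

0.083

Below the line: $40, $70 (q = 2 of N = 6).
Gap ratios (z−y)/z: (88−40)/88 = 0.5455; (88−70)/88 = 0.2045.
Raised to α = 1.5: 0.40284; 0.09251.
Sum = 0.495354; FGT(1.5) = 0.495354 / 6 = 0.083.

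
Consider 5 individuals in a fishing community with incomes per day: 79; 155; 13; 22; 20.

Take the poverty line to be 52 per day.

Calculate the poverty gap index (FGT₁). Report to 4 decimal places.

0.3885

Poor units: 13, 20, 22 (q = 3 of N = 5).
Normalized shortfalls: (52−13)/52 = 0.7500; (52−20)/52 = 0.6154; (52−22)/52 = 0.5769.
Σ = 1.942308. Dividing by the full population N = 5 gives P₁ = 0.3885.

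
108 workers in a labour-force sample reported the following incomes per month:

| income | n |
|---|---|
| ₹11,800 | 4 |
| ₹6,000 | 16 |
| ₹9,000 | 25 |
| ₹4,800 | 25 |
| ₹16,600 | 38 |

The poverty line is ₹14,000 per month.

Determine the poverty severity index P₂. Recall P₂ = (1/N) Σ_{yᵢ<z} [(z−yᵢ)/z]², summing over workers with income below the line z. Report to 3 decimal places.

0.179

Poor units: 25×₹4,800, 16×₹6,000, 25×₹9,000, 4×₹11,800 (q = 70 of N = 108).
Normalized shortfalls: (14000−4800)/14000 = 0.6571 (×25); (14000−6000)/14000 = 0.5714 (×16); (14000−9000)/14000 = 0.3571 (×25); (14000−11800)/14000 = 0.1571 (×4).
Squared: 0.4318 (×25); 0.3265 (×16); 0.1276 (×25); 0.0247 (×4).
Sum = 19.307959; P₂ = 19.307959 / 108 = 0.179.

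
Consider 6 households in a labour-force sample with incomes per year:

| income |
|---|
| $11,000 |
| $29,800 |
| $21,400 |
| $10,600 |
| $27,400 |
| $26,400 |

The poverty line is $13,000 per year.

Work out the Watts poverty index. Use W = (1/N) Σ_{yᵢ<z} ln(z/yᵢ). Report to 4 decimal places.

Below z: $10,600, $11,000 (q = 2 of N = 6).
Log gaps: ln(13000/10600) = 0.2041; ln(13000/11000) = 0.1671.
W = 0.371149 / 6 = 0.0619.

0.0619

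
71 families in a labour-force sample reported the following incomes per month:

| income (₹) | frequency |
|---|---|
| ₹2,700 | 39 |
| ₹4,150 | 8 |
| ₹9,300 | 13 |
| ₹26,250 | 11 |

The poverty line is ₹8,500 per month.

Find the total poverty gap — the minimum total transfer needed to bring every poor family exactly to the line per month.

Poor units: 39×₹2,700, 8×₹4,150 (q = 47 of N = 71).
Individual gaps: 39×(8500−2700) = 226200; 8×(8500−4150) = 34800.
Aggregate gap = ₹261,000.

₹261,000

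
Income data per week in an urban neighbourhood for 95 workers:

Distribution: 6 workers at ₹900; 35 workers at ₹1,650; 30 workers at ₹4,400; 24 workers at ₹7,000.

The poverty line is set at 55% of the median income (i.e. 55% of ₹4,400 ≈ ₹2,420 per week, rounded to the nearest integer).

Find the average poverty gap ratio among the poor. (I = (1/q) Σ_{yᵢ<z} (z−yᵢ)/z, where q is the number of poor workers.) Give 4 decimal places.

0.3635

Below z: 6×₹900, 35×₹1,650 (q = 41 of N = 95).
Shortfall ratios (z−y)/z: 0.6281 (×6), 0.3182 (×35); sum = 14.904959.
The income-gap ratio divides by q (the poor only): 14.904959 / 41 = 0.3635.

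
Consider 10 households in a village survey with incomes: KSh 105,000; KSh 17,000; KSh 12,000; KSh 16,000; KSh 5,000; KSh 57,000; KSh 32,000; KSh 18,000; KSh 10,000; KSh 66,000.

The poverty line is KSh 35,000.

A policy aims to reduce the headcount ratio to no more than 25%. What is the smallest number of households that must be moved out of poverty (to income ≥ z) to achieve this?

5

Currently q = 7 of N = 10 are below the line (H = 0.700).
A headcount ratio of at most 25% allows at most ⌊0.25 × 10⌋ = 2 poor households.
So at least 7 − 2 = 5 must be lifted.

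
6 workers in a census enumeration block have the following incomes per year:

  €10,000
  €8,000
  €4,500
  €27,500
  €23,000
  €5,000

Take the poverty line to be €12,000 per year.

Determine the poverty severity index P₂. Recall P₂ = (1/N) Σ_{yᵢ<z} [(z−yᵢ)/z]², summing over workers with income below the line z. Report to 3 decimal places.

Below the line: €4,500, €5,000, €8,000, €10,000 (q = 4 of N = 6).
Gap ratios (z−y)/z: (12000−4500)/12000 = 0.6250; (12000−5000)/12000 = 0.5833; (12000−8000)/12000 = 0.3333; (12000−10000)/12000 = 0.1667.
Squared: 0.3906; 0.3403; 0.1111; 0.0278.
Sum = 0.869792; P₂ = 0.869792 / 6 = 0.145.

0.145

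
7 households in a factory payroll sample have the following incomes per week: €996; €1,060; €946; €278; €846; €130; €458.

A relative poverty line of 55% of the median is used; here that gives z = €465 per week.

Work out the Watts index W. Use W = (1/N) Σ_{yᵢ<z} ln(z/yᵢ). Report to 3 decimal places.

0.258

Incomes under z: €130, €278, €458 (q = 3 of N = 7).
Log shortfalls: ln(465/130) = 1.2745; ln(465/278) = 0.5144; ln(465/458) = 0.0152.
W = 1.804087 / 7 = 0.258.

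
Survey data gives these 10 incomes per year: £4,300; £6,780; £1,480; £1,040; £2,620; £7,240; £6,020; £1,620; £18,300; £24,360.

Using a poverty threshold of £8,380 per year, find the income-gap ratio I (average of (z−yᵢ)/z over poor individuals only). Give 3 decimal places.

0.536

Poor units: £1,040, £1,480, £1,620, £2,620, £4,300, £6,020, £6,780, £7,240 (q = 8 of N = 10).
Relative gaps: 0.8759, 0.8234, 0.8067, 0.6874, 0.4869, 0.2816, 0.1909, 0.1360; sum = 4.288783.
The income-gap ratio divides by q (the poor only): 4.288783 / 8 = 0.536.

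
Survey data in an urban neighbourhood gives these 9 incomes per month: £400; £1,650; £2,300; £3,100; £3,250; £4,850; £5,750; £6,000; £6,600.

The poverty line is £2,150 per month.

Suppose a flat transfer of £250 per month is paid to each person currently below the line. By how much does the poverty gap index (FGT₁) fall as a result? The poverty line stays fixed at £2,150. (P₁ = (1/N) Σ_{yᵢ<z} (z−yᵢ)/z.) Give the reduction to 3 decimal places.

Before: below the line — £400, £1,650; poverty gap index (FGT₁) = 0.11628.
After the £250 transfer: below the line — £650, £1,900; poverty gap index (FGT₁) = 0.09044.
Reduction = 0.11628 − 0.09044 = 0.026.

0.026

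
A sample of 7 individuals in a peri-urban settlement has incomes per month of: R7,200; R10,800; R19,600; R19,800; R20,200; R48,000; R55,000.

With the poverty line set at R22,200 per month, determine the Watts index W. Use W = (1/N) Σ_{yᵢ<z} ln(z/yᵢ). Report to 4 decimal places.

0.3114

Poor units: R7,200, R10,800, R19,600, R19,800, R20,200 (q = 5 of N = 7).
Log gaps: ln(22200/7200) = 1.1260; ln(22200/10800) = 0.7205; ln(22200/19600) = 0.1246; ln(22200/19800) = 0.1144; ln(22200/20200) = 0.0944.
W = 2.179940 / 7 = 0.3114.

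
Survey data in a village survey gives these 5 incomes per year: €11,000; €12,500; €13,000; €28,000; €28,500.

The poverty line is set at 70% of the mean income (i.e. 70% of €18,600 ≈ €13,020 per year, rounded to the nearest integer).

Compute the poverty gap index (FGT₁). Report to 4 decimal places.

Below the line: €11,000, €12,500, €13,000 (q = 3 of N = 5).
Shortfall ratios: (13020−11000)/13020 = 0.1551; (13020−12500)/13020 = 0.0399; (13020−13000)/13020 = 0.0015.
Σ = 0.196621. Dividing by the full population N = 5 gives P₁ = 0.0393.

0.0393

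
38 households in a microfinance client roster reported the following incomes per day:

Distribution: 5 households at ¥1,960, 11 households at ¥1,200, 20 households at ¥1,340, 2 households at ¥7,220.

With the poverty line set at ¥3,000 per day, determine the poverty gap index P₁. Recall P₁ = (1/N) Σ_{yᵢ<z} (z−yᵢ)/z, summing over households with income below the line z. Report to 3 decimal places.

Below the line: 11×¥1,200, 20×¥1,340, 5×¥1,960 (q = 36 of N = 38).
Normalized shortfalls: (3000−1200)/3000 = 0.6000 (×11); (3000−1340)/3000 = 0.5533 (×20); (3000−1960)/3000 = 0.3467 (×5).
Σ = 19.400000. Dividing by the full population N = 38 gives P₁ = 0.511.

0.511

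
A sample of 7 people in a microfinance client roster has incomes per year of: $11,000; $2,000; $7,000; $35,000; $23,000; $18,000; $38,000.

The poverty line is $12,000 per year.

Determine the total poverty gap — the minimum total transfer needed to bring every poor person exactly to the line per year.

Incomes under z: $2,000, $7,000, $11,000 (q = 3 of N = 7).
Individual gaps: 12000−2000 = 10000; 12000−7000 = 5000; 12000−11000 = 1000.
Aggregate gap = $16,000.

$16,000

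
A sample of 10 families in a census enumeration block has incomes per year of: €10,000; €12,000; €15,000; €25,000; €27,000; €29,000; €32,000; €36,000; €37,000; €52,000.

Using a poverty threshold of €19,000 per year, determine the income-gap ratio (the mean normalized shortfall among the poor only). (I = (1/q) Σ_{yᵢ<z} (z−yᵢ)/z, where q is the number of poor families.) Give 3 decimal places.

Below the line: €10,000, €12,000, €15,000 (q = 3 of N = 10).
Shortfall ratios (z−y)/z: 0.4737, 0.3684, 0.2105; sum = 1.052632.
I averages over the q = 3 poor units only: 1.052632 / 3 = 0.351.

0.351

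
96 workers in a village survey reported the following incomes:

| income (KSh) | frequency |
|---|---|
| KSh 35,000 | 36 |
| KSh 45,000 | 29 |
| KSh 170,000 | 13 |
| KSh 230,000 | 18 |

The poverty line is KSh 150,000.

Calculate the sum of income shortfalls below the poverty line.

KSh 7,185,000

Incomes under z: 36×KSh 35,000, 29×KSh 45,000 (q = 65 of N = 96).
Individual gaps: 36×(150000−35000) = 4140000; 29×(150000−45000) = 3045000.
Aggregate gap = KSh 7,185,000.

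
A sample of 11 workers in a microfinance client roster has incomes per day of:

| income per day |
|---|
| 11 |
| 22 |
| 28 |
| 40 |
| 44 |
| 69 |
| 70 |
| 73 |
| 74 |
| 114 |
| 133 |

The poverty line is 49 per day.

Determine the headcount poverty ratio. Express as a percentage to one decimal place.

5 of the 11 workers have income below 49.
H = 5/11 = 45.5%.

45.5%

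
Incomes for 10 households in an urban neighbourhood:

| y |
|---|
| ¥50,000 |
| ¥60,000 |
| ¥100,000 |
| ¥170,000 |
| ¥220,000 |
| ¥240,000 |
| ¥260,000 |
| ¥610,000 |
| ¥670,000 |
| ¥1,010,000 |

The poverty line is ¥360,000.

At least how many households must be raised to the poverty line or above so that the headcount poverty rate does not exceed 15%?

Currently q = 7 of N = 10 are below the line (H = 0.700).
A headcount ratio of at most 15% allows at most ⌊0.15 × 10⌋ = 1 poor households.
So at least 7 − 1 = 6 must be lifted.

6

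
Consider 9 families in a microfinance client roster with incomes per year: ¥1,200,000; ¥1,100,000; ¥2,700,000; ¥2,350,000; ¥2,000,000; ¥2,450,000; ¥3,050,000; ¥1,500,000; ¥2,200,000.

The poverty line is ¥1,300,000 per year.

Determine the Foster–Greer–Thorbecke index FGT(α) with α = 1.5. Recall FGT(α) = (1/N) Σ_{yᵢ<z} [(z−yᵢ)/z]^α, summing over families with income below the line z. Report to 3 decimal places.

Incomes under z: ¥1,100,000, ¥1,200,000 (q = 2 of N = 9).
Normalized shortfalls: (1300000−1100000)/1300000 = 0.1538; (1300000−1200000)/1300000 = 0.0769.
Raised to α = 1.5: 0.06034; 0.02133.
Sum = 0.081678; FGT(1.5) = 0.081678 / 9 = 0.009.

0.009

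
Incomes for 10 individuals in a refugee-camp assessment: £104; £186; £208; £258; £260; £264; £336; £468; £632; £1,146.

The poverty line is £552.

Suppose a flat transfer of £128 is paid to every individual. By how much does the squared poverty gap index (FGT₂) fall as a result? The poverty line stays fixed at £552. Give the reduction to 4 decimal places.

0.1535

Before: below the line — £104, £186, £208, £258, £260, £264, £336, £468; squared poverty gap index (FGT₂) = 0.249866.
After the £128 transfer: below the line — £232, £314, £336, £386, £388, £392, £464; squared poverty gap index (FGT₂) = 0.096322.
Reduction = 0.249866 − 0.096322 = 0.1535.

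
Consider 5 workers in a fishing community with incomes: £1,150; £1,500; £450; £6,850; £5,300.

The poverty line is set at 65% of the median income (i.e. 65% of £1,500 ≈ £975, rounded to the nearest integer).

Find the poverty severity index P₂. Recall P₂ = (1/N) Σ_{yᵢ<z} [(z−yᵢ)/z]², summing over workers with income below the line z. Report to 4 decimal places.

0.0580

Below z: £450 (q = 1 of N = 5).
Gap ratios (z−y)/z: (975−450)/975 = 0.5385.
Squared: 0.2899.
Sum = 0.289941; P₂ = 0.289941 / 5 = 0.0580.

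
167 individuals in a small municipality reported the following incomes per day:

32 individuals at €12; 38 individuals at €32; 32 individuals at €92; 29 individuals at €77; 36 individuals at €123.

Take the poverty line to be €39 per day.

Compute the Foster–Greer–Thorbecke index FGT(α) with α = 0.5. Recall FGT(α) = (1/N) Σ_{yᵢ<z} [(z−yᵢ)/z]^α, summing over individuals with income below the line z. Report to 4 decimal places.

Poor units: 32×€12, 38×€32 (q = 70 of N = 167).
Relative gaps: (39−12)/39 = 0.6923 (×32); (39−32)/39 = 0.1795 (×38).
Raised to α = 0.5: 0.83205 (×32); 0.42366 (×38).
Sum = 42.724662; FGT(0.5) = 42.724662 / 167 = 0.2558.

0.2558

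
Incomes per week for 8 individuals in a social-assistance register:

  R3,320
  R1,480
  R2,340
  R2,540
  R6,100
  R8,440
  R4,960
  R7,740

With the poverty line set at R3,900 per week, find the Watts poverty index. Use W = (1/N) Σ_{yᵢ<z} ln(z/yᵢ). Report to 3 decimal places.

Poor units: R1,480, R2,340, R2,540, R3,320 (q = 4 of N = 8).
ln(z/y) terms: ln(3900/1480) = 0.9689; ln(3900/2340) = 0.5108; ln(3900/2540) = 0.4288; ln(3900/3320) = 0.1610.
W = 2.069584 / 8 = 0.259.

0.259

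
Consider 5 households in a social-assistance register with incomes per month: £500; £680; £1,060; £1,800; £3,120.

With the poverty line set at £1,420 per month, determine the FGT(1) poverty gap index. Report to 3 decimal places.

0.285

Below z: £500, £680, £1,060 (q = 3 of N = 5).
Gap ratios (z−y)/z: (1420−500)/1420 = 0.6479; (1420−680)/1420 = 0.5211; (1420−1060)/1420 = 0.2535.
Sum of shortfalls = 1.422535; P₁ averages over all N: 1.422535 / 5 = 0.285.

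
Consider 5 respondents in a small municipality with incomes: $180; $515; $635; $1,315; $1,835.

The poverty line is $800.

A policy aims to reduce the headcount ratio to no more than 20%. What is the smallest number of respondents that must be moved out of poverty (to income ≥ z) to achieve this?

2

Currently q = 3 of N = 5 are below the line (H = 0.600).
A headcount ratio of at most 20% allows at most ⌊0.20 × 5⌋ = 1 poor respondents.
So at least 3 − 1 = 2 must be lifted.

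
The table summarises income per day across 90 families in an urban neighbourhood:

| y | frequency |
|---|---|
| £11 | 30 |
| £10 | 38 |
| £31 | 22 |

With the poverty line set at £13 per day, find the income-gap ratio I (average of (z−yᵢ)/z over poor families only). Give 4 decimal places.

Below the line: 38×£10, 30×£11 (q = 68 of N = 90).
Relative gaps: 0.2308 (×38), 0.1538 (×30); sum = 13.384615.
The income-gap ratio divides by q (the poor only): 13.384615 / 68 = 0.1968.

0.1968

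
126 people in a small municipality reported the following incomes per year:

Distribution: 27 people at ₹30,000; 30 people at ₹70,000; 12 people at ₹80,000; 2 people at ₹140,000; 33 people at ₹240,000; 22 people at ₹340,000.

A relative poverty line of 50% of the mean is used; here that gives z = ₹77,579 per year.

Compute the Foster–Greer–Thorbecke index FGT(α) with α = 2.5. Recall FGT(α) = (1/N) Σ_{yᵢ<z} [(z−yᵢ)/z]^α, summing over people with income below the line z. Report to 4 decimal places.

Below the line: 27×₹30,000, 30×₹70,000 (q = 57 of N = 126).
Normalized shortfalls: (77579−30000)/77579 = 0.6133 (×27); (77579−70000)/77579 = 0.0977 (×30).
Raised to α = 2.5: 0.29456 (×27); 0.00298 (×30).
Sum = 8.042688; FGT(2.5) = 8.042688 / 126 = 0.0638.

0.0638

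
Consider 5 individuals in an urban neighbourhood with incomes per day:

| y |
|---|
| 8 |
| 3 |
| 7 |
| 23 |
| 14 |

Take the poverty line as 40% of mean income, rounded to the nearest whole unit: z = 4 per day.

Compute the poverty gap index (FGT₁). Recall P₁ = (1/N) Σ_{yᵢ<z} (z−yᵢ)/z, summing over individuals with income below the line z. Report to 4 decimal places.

Incomes under z: 3 (q = 1 of N = 5).
Normalized shortfalls: (4−3)/4 = 0.2500.
Σ = 0.250000. Dividing by the full population N = 5 gives P₁ = 0.0500.

0.0500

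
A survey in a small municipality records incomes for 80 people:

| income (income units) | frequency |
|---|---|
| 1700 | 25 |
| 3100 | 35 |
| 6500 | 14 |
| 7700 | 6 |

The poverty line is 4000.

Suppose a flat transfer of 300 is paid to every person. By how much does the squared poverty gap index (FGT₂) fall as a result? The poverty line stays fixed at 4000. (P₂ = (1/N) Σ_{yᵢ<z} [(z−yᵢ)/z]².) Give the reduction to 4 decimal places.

0.0375

Before: below the line — 25×1700, 35×3100; squared poverty gap index (FGT₂) = 0.125469.
After the 300 transfer: below the line — 25×2000, 35×3400; squared poverty gap index (FGT₂) = 0.087969.
Reduction = 0.125469 − 0.087969 = 0.0375.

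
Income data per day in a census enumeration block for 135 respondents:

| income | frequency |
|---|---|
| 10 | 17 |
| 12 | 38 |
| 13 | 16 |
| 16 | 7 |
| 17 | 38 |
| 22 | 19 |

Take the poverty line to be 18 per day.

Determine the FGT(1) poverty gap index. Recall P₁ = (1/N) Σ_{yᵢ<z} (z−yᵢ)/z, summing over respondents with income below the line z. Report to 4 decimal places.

Below z: 17×10, 38×12, 16×13, 7×16, 38×17 (q = 116 of N = 135).
Relative gaps: (18−10)/18 = 0.4444 (×17); (18−12)/18 = 0.3333 (×38); (18−13)/18 = 0.2778 (×16); (18−16)/18 = 0.1111 (×7); (18−17)/18 = 0.0556 (×38).
Sum of shortfalls = 27.555556; P₁ averages over all N: 27.555556 / 135 = 0.2041.

0.2041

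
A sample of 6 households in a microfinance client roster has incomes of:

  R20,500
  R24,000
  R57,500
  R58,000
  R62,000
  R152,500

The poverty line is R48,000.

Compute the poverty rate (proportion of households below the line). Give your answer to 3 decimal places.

0.333

2 of the 6 households have income below R48,000.
H = 2/6 = 0.333.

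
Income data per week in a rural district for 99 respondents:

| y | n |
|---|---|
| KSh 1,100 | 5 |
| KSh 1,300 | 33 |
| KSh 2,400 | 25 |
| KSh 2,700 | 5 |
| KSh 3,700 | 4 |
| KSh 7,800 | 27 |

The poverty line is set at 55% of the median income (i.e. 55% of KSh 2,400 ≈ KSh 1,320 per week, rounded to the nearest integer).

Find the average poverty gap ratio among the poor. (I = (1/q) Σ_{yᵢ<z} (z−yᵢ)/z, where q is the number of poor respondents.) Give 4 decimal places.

0.0351

Incomes under z: 5×KSh 1,100, 33×KSh 1,300 (q = 38 of N = 99).
Shortfall ratios (z−y)/z: 0.1667 (×5), 0.0152 (×33); sum = 1.333333.
I averages over the q = 38 poor units only: 1.333333 / 38 = 0.0351.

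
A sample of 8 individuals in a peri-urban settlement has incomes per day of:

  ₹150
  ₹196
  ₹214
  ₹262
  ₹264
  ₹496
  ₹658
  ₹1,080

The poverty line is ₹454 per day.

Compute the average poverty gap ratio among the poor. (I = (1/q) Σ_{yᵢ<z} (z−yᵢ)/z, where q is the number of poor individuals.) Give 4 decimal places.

Below the line: ₹150, ₹196, ₹214, ₹262, ₹264 (q = 5 of N = 8).
Relative gaps: 0.6696, 0.5683, 0.5286, 0.4229, 0.4185; sum = 2.607930.
I averages over the q = 5 poor units only: 2.607930 / 5 = 0.5216.

0.5216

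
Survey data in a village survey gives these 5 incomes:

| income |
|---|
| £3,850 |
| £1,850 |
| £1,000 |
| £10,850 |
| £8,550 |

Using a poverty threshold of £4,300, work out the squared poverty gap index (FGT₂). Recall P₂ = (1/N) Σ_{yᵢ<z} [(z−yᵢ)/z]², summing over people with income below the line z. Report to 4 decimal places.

Incomes under z: £1,000, £1,850, £3,850 (q = 3 of N = 5).
Normalized shortfalls: (4300−1000)/4300 = 0.7674; (4300−1850)/4300 = 0.5698; (4300−3850)/4300 = 0.1047.
Squared: 0.5890; 0.3246; 0.0110.
Sum = 0.924554; P₂ = 0.924554 / 5 = 0.1849.

0.1849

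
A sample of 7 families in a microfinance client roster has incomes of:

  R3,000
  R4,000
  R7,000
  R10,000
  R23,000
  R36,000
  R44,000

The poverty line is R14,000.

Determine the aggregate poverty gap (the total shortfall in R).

Poor units: R3,000, R4,000, R7,000, R10,000 (q = 4 of N = 7).
Individual gaps: 14000−3000 = 11000; 14000−4000 = 10000; 14000−7000 = 7000; 14000−10000 = 4000.
Aggregate gap = R32,000.

R32,000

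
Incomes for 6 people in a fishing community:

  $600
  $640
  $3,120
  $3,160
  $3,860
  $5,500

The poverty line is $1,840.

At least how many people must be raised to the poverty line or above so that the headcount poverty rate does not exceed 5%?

2

2 of the 6 people are poor, so H = 2/6 = 0.333.
A headcount ratio of at most 5% allows at most ⌊0.05 × 6⌋ = 0 poor people.
So at least 2 − 0 = 2 must be lifted.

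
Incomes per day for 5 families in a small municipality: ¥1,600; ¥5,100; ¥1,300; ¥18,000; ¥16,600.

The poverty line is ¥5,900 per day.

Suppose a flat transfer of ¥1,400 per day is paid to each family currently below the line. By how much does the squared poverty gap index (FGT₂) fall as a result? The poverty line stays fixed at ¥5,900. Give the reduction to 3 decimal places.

Before: below the line — ¥1,300, ¥1,600, ¥5,100; squared poverty gap index (FGT₂) = 0.23149.
After the ¥1,400 transfer: below the line — ¥2,700, ¥3,000; squared poverty gap index (FGT₂) = 0.10715.
Reduction = 0.23149 − 0.10715 = 0.124.

0.124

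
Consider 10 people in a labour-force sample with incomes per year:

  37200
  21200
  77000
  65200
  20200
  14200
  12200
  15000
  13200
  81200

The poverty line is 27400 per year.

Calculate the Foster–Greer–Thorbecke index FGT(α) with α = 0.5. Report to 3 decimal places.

0.382

Below the line: 12200, 13200, 14200, 15000, 20200, 21200 (q = 6 of N = 10).
Normalized shortfalls: (27400−12200)/27400 = 0.5547; (27400−13200)/27400 = 0.5182; (27400−14200)/27400 = 0.4818; (27400−15000)/27400 = 0.4526; (27400−20200)/27400 = 0.2628; (27400−21200)/27400 = 0.2263.
Raised to α = 0.5: 0.74481; 0.71989; 0.69408; 0.67272; 0.51261; 0.47569.
Sum = 3.819812; FGT(0.5) = 3.819812 / 10 = 0.382.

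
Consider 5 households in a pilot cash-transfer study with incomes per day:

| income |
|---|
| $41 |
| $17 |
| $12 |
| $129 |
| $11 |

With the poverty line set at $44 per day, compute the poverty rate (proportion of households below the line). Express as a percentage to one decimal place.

4 of the 5 households have income below $44.
H = 4/5 = 80.0%.

80.0%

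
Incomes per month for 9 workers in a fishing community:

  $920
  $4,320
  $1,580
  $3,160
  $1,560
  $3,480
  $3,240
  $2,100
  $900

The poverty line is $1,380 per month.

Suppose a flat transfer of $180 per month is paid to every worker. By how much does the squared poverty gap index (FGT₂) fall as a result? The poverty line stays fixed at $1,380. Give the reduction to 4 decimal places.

Before: below the line — $900, $920; squared poverty gap index (FGT₂) = 0.025788.
After the $180 transfer: below the line — $1,080, $1,100; squared poverty gap index (FGT₂) = 0.009825.
Reduction = 0.025788 − 0.009825 = 0.0160.

0.0160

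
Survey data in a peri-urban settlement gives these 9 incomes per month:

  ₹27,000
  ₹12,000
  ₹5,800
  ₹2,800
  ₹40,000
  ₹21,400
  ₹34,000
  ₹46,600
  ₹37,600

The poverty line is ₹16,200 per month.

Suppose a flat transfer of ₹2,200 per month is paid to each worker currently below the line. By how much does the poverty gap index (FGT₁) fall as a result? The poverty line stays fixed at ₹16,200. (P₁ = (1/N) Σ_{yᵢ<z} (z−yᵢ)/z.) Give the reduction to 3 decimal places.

0.045

Before: below the line — ₹2,800, ₹5,800, ₹12,000; poverty gap index (FGT₁) = 0.19204.
After the ₹2,200 transfer: below the line — ₹5,000, ₹8,000, ₹14,200; poverty gap index (FGT₁) = 0.14678.
Reduction = 0.19204 − 0.14678 = 0.045.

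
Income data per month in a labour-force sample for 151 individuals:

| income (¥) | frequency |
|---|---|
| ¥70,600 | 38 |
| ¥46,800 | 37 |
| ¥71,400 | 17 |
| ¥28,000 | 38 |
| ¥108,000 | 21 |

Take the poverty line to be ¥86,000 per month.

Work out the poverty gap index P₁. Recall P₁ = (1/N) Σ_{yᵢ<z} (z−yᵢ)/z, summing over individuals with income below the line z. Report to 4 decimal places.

Below z: 38×¥28,000, 37×¥46,800, 38×¥70,600, 17×¥71,400 (q = 130 of N = 151).
Shortfall ratios: (86000−28000)/86000 = 0.6744 (×38); (86000−46800)/86000 = 0.4558 (×37); (86000−70600)/86000 = 0.1791 (×38); (86000−71400)/86000 = 0.1698 (×17).
Sum of shortfalls = 52.183721; P₁ averages over all N: 52.183721 / 151 = 0.3456.

0.3456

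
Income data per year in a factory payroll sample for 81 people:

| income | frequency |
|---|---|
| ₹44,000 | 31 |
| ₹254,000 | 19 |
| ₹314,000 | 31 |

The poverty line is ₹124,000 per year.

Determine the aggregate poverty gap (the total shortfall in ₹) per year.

₹2,480,000

Incomes under z: 31×₹44,000 (q = 31 of N = 81).
Individual gaps: 31×(124000−44000) = 2480000.
Aggregate gap = ₹2,480,000.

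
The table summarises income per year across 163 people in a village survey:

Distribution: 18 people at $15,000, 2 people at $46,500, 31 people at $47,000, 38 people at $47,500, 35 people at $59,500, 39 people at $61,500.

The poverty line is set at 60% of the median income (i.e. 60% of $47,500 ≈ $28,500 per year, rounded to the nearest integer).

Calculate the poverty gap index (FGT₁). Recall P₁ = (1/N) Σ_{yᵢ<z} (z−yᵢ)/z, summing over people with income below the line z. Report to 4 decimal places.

0.0523

Below z: 18×$15,000 (q = 18 of N = 163).
Relative gaps: (28500−15000)/28500 = 0.4737 (×18).
Sum of shortfalls = 8.526316; P₁ averages over all N: 8.526316 / 163 = 0.0523.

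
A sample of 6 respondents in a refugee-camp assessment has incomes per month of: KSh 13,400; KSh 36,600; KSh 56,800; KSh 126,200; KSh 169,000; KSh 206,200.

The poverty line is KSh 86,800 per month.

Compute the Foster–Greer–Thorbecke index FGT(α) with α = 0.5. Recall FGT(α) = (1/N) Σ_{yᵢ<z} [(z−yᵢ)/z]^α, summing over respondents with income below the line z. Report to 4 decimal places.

Incomes under z: KSh 13,400, KSh 36,600, KSh 56,800 (q = 3 of N = 6).
Normalized shortfalls: (86800−13400)/86800 = 0.8456; (86800−36600)/86800 = 0.5783; (86800−56800)/86800 = 0.3456.
Raised to α = 0.5: 0.91958; 0.76049; 0.58790.
Sum = 2.267961; FGT(0.5) = 2.267961 / 6 = 0.3780.

0.3780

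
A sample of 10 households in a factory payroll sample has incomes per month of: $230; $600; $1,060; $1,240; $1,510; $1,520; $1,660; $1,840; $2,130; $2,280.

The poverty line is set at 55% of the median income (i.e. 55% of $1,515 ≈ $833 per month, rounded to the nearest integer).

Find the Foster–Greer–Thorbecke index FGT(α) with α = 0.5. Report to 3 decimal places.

0.138

Poor units: $230, $600 (q = 2 of N = 10).
Normalized shortfalls: (833−230)/833 = 0.7239; (833−600)/833 = 0.2797.
Raised to α = 0.5: 0.85082; 0.52888.
Sum = 1.379695; FGT(0.5) = 1.379695 / 10 = 0.138.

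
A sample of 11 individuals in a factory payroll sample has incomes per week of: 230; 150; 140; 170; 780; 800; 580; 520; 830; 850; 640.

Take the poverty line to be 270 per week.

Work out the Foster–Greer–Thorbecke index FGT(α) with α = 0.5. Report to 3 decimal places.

Below the line: 140, 150, 170, 230 (q = 4 of N = 11).
Gap ratios (z−y)/z: (270−140)/270 = 0.4815; (270−150)/270 = 0.4444; (270−170)/270 = 0.3704; (270−230)/270 = 0.1481.
Raised to α = 0.5: 0.69389; 0.66667; 0.60858; 0.38490.
Sum = 2.354036; FGT(0.5) = 2.354036 / 11 = 0.214.

0.214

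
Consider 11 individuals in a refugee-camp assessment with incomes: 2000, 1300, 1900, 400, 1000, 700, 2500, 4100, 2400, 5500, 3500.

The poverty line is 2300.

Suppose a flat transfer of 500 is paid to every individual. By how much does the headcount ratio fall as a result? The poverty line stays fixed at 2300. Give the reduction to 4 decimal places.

Before: below the line — 400, 700, 1000, 1300, 1900, 2000; headcount ratio = 0.545455.
After the 500 transfer: below the line — 900, 1200, 1500, 1800; headcount ratio = 0.363636.
Reduction = 0.545455 − 0.363636 = 0.1818.

0.1818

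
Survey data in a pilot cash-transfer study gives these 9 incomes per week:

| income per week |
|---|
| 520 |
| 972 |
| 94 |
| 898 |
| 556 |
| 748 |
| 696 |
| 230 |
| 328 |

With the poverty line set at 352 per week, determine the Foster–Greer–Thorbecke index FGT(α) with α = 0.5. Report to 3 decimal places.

0.190

Poor units: 94, 230, 328 (q = 3 of N = 9).
Shortfall ratios: (352−94)/352 = 0.7330; (352−230)/352 = 0.3466; (352−328)/352 = 0.0682.
Raised to α = 0.5: 0.85613; 0.58872; 0.26112.
Sum = 1.705964; FGT(0.5) = 1.705964 / 9 = 0.190.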